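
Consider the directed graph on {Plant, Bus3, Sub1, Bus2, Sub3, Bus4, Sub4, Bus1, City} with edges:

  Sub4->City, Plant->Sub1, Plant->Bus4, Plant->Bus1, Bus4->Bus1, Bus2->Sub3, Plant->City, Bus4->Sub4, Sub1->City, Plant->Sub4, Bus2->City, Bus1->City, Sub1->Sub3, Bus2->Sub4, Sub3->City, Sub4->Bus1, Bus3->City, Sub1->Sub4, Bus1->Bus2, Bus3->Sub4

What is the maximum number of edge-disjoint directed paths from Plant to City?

Assign every edge capacity 1; by Menger, the answer equals the max flow.
Path Plant→City (+1); total 1.
Path Plant→Sub1→City (+1); total 2.
Path Plant→Sub4→City (+1); total 3.
Path Plant→Bus1→City (+1); total 4.
Path Plant→Bus4→Bus1→Bus2→City (+1); total 5.
No residual Plant→City path; max flow = 5.
Certifying cut of size 5: {Plant→Bus1, Plant→Bus4, Plant→City, Plant→Sub1, Plant→Sub4}.

5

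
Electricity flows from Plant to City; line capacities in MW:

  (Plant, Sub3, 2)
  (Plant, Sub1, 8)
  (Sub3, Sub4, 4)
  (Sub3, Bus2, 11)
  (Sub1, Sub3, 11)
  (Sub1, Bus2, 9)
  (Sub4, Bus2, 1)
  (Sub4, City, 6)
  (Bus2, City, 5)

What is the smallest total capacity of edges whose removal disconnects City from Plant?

9

Augment Plant→Sub3→Sub4→City: bottleneck 2, flow now 2.
Augment Plant→Sub1→Bus2→City: bottleneck 5, flow now 7.
Augment Plant→Sub1→Sub3→Sub4→City: bottleneck 2, flow now 9.
No augmenting path remains; maximum flow = 9.
By max-flow min-cut, the minimum cut capacity equals the max flow.
In the residual graph, reachable from Plant: {Plant, Sub3, Sub1, Bus2}.
Min-cut edges: Sub3→Sub4 (4), Bus2→City (5); capacity 4 + 5 = 9.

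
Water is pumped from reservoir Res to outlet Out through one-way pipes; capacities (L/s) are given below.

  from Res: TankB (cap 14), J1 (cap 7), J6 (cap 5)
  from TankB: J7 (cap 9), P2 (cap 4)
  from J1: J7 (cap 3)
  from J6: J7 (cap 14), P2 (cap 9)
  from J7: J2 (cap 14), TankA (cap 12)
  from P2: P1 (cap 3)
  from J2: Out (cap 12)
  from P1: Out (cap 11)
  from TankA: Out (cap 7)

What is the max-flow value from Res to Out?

Augment Res→TankB→J7→J2→Out: bottleneck 9, flow now 9.
Augment Res→TankB→P2→P1→Out: bottleneck 3, flow now 12.
Augment Res→J1→J7→J2→Out: bottleneck 3, flow now 15.
Augment Res→J6→J7→TankA→Out: bottleneck 5, flow now 20.
No augmenting path remains; maximum flow = 20.
In the residual graph, reachable from Res: {Res, TankB, J1, P2}.
Min-cut edges: Res→J6 (5), TankB→J7 (9), J1→J7 (3), P2→P1 (3); capacity 5 + 9 + 3 + 3 = 20.
This cut is saturated, so no flow can exceed 20.

20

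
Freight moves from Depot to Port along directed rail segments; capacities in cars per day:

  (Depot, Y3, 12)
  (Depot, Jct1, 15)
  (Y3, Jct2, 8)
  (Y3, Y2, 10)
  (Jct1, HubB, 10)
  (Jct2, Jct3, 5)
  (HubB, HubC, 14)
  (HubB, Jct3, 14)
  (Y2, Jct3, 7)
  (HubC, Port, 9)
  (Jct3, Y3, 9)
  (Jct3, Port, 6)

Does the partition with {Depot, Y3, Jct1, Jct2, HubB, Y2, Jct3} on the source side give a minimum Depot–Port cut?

No — its capacity is 20, but the minimum cut has capacity 15.

Given cut capacity: 14 + 6 = 20.
Augment Depot→Y3→Jct2→Jct3→Port: bottleneck 5, flow now 5.
Augment Depot→Y3→Y2→Jct3→Port: bottleneck 1, flow now 6.
Augment Depot→Jct1→HubB→HubC→Port: bottleneck 9, flow now 15.
No augmenting path remains; maximum flow = 15.
In the residual graph, reachable from Depot: {Depot, Y3, Jct1, Jct2, HubB, Y2, HubC, Jct3}.
Min-cut edges: HubC→Port (9), Jct3→Port (6); capacity 9 + 6 = 15.
Cut capacity 20 exceeds the max flow 15, so it is not minimum.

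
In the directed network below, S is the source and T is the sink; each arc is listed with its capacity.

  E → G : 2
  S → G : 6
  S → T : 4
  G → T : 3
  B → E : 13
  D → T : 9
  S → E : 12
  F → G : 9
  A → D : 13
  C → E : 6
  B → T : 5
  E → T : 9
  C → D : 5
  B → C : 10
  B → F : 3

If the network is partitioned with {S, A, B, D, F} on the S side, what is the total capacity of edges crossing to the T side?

68

Edges leaving {S, A, B, D, F}: S→E (12), S→G (6), S→T (4), B→C (10), B→E (13), B→T (5), D→T (9), F→G (9).
Cut capacity = 12 + 6 + 4 + 10 + 13 + 5 + 9 + 9 = 68.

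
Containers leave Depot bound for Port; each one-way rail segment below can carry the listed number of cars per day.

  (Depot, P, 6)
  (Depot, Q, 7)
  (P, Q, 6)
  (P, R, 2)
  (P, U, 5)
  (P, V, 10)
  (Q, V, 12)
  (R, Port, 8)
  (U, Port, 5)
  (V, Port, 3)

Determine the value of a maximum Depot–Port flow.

9

Augment Depot→P→R→Port: bottleneck 2, flow now 2.
Augment Depot→P→U→Port: bottleneck 4, flow now 6.
Augment Depot→Q→V→Port: bottleneck 3, flow now 9.
No augmenting path remains; maximum flow = 9.
In the residual graph, reachable from Depot: {Depot, Q, V}.
Min-cut edges: Depot→P (6), V→Port (3); capacity 6 + 3 = 9.
This cut is saturated, so no flow can exceed 9.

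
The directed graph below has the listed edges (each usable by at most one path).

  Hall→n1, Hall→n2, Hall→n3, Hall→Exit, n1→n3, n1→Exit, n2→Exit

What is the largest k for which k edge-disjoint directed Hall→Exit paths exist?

Assign every edge capacity 1; by Menger, the answer equals the max flow.
Path Hall→Exit (+1); total 1.
Path Hall→n1→Exit (+1); total 2.
Path Hall→n2→Exit (+1); total 3.
No residual Hall→Exit path; max flow = 3.
Certifying cut of size 3: {Hall→Exit, Hall→n1, Hall→n2}.

3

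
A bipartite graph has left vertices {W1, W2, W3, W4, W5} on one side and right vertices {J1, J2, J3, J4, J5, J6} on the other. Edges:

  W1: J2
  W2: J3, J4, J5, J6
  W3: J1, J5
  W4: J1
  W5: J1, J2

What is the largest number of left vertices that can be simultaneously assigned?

Unit-capacity flow: source→left, listed edges, right→sink; max matching = max flow.
Augmenting path W1→J2 (+1); matched 1.
Augmenting path W2→J3 (+1); matched 2.
Augmenting path W3→J1 (+1); matched 3.
Augmenting path W4→J1→W3→J5 (+1); matched 4.
No augmenting path remains; maximum matching = 4.
König certificate: {W2, W3, J1, J2} is a vertex cover of size 4 (every listed pair touches it), so no matching can be larger.

4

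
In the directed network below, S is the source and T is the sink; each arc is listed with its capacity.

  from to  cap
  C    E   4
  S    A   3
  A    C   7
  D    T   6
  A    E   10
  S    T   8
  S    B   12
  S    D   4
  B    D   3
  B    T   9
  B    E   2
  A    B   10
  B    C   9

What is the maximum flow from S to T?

23

Augment S→T: bottleneck 8, flow now 8.
Augment S→B→T: bottleneck 9, flow now 17.
Augment S→D→T: bottleneck 4, flow now 21.
Augment S→B→D→T: bottleneck 2, flow now 23.
No augmenting path remains; maximum flow = 23.
In the residual graph, reachable from S: {S, A, B, C, D, E}.
Min-cut edges: S→T (8), B→T (9), D→T (6); capacity 8 + 9 + 6 = 23.
This cut is saturated, so no flow can exceed 23.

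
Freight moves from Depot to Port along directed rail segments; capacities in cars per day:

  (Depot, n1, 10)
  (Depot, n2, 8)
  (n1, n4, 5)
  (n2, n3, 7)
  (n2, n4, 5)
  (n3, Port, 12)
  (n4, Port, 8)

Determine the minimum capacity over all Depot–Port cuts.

Augment Depot→n1→n4→Port: bottleneck 5, flow now 5.
Augment Depot→n2→n3→Port: bottleneck 7, flow now 12.
Augment Depot→n2→n4→Port: bottleneck 1, flow now 13.
No augmenting path remains; maximum flow = 13.
By max-flow min-cut, the minimum cut capacity equals the max flow.
In the residual graph, reachable from Depot: {Depot, n1}.
Min-cut edges: Depot→n2 (8), n1→n4 (5); capacity 8 + 5 = 13.

13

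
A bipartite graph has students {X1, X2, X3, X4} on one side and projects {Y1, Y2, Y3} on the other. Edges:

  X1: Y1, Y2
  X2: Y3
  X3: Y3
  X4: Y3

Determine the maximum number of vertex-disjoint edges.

Unit-capacity flow: source→left, listed edges, right→sink; max matching = max flow.
Augmenting path X1→Y1 (+1); matched 1.
Augmenting path X2→Y3 (+1); matched 2.
No augmenting path remains; maximum matching = 2.
König certificate: {X1, Y3} is a vertex cover of size 2 (every listed pair touches it), so no matching can be larger.

2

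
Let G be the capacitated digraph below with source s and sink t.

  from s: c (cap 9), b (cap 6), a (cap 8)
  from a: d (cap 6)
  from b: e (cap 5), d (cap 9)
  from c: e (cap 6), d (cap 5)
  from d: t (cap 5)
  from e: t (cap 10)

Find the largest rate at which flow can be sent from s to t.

15

Augment s→a→d→t: bottleneck 5, flow now 5.
Augment s→b→e→t: bottleneck 5, flow now 10.
Augment s→c→e→t: bottleneck 5, flow now 15.
No augmenting path remains; maximum flow = 15.
In the residual graph, reachable from s: {s, a, b, c, d, e}.
Min-cut edges: d→t (5), e→t (10); capacity 5 + 10 = 15.
This cut is saturated, so no flow can exceed 15.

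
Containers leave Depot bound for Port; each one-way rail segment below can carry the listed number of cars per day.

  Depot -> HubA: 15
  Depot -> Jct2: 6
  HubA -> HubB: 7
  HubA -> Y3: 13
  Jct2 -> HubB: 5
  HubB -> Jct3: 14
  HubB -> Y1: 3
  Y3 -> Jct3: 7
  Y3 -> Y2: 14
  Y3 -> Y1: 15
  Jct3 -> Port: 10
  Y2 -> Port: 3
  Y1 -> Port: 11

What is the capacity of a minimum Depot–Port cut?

Augment Depot→HubA→HubB→Jct3→Port: bottleneck 7, flow now 7.
Augment Depot→HubA→Y3→Jct3→Port: bottleneck 3, flow now 10.
Augment Depot→HubA→Y3→Y2→Port: bottleneck 3, flow now 13.
Augment Depot→HubA→Y3→Y1→Port: bottleneck 2, flow now 15.
Augment Depot→Jct2→HubB→Y1→Port: bottleneck 3, flow now 18.
Augment Depot→Jct2→HubB→HubA→Y3→Y1→Port: bottleneck 2, flow now 20. (uses reverse residual edge)
No augmenting path remains; maximum flow = 20.
By max-flow min-cut, the minimum cut capacity equals the max flow.
In the residual graph, reachable from Depot: {Depot, Jct2}.
Min-cut edges: Depot→HubA (15), Jct2→HubB (5); capacity 15 + 5 = 20.

20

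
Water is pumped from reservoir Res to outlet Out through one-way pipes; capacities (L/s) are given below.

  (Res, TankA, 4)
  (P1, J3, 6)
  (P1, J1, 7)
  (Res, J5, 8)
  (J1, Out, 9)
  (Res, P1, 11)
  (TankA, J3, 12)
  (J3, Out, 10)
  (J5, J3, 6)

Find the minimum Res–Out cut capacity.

17

Augment Res→P1→J3→Out: bottleneck 6, flow now 6.
Augment Res→P1→J1→Out: bottleneck 5, flow now 11.
Augment Res→TankA→J3→Out: bottleneck 4, flow now 15.
Augment Res→J5→J3→P1→J1→Out: bottleneck 2, flow now 17. (uses reverse residual edge)
No augmenting path remains; maximum flow = 17.
By max-flow min-cut, the minimum cut capacity equals the max flow.
In the residual graph, reachable from Res: {Res, P1, TankA, J5, J3}.
Min-cut edges: P1→J1 (7), J3→Out (10); capacity 7 + 10 = 17.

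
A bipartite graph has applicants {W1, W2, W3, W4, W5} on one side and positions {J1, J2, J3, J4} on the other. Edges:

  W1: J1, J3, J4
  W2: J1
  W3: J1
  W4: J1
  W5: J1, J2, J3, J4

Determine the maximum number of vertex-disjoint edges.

Unit-capacity flow: source→left, listed edges, right→sink; max matching = max flow.
Augmenting path W1→J1 (+1); matched 1.
Augmenting path W5→J2 (+1); matched 2.
Augmenting path W2→J1→W1→J3 (+1); matched 3.
No augmenting path remains; maximum matching = 3.
König certificate: {W1, W5, J1} is a vertex cover of size 3 (every listed pair touches it), so no matching can be larger.

3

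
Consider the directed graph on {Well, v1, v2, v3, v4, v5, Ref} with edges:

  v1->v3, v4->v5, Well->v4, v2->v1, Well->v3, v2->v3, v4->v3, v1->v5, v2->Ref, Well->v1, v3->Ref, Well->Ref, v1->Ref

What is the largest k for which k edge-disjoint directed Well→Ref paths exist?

3

Assign every edge capacity 1; by Menger, the answer equals the max flow.
Path Well→Ref (+1); total 1.
Path Well→v1→Ref (+1); total 2.
Path Well→v3→Ref (+1); total 3.
No residual Well→Ref path; max flow = 3.
Certifying cut of size 3: {Well→Ref, Well→v1, v3→Ref}.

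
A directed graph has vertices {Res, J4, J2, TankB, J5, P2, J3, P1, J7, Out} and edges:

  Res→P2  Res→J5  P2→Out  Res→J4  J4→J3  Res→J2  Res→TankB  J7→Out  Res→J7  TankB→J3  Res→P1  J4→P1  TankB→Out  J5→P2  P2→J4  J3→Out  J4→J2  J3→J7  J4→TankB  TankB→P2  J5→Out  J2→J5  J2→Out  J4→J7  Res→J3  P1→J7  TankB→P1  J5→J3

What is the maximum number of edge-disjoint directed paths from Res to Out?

Assign every edge capacity 1; by Menger, the answer equals the max flow.
Path Res→J2→Out (+1); total 1.
Path Res→TankB→Out (+1); total 2.
Path Res→J5→Out (+1); total 3.
Path Res→P2→Out (+1); total 4.
Path Res→J3→Out (+1); total 5.
Path Res→J7→Out (+1); total 6.
No residual Res→Out path; max flow = 6.
Certifying cut of size 6: {J2→Out, J3→Out, J5→Out, J7→Out, P2→Out, TankB→Out}.

6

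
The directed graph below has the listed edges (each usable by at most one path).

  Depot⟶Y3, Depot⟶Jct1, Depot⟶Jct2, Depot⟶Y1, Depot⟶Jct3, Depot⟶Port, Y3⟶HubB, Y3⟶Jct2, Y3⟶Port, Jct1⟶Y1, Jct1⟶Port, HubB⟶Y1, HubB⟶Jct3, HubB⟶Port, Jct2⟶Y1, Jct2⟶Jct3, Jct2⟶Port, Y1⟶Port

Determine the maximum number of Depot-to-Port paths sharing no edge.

Assign every edge capacity 1; by Menger, the answer equals the max flow.
Path Depot→Port (+1); total 1.
Path Depot→Y3→Port (+1); total 2.
Path Depot→Jct1→Port (+1); total 3.
Path Depot→Jct2→Port (+1); total 4.
Path Depot→Y1→Port (+1); total 5.
No residual Depot→Port path; max flow = 5.
Certifying cut of size 5: {Depot→Jct1, Depot→Jct2, Depot→Port, Depot→Y1, Depot→Y3}.

5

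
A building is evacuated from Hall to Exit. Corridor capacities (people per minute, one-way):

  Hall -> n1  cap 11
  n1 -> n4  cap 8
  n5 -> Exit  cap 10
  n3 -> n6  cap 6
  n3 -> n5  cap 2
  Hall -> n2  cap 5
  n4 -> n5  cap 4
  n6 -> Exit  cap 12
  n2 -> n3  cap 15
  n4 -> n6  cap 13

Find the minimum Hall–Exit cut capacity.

Augment Hall→n1→n4→n5→Exit: bottleneck 4, flow now 4.
Augment Hall→n1→n4→n6→Exit: bottleneck 4, flow now 8.
Augment Hall→n2→n3→n5→Exit: bottleneck 2, flow now 10.
Augment Hall→n2→n3→n6→Exit: bottleneck 3, flow now 13.
No augmenting path remains; maximum flow = 13.
By max-flow min-cut, the minimum cut capacity equals the max flow.
In the residual graph, reachable from Hall: {Hall, n1}.
Min-cut edges: Hall→n2 (5), n1→n4 (8); capacity 5 + 8 = 13.

13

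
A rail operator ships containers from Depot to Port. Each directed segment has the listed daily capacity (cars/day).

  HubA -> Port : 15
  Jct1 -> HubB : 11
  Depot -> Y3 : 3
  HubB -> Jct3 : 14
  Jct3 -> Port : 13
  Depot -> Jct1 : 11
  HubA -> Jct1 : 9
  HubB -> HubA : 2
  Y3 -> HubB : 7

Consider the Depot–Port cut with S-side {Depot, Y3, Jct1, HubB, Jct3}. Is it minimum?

Given cut capacity: 2 + 13 = 15.
Augment Depot→Y3→HubB→HubA→Port: bottleneck 2, flow now 2.
Augment Depot→Y3→HubB→Jct3→Port: bottleneck 1, flow now 3.
Augment Depot→Jct1→HubB→Jct3→Port: bottleneck 11, flow now 14.
No augmenting path remains; maximum flow = 14.
In the residual graph, reachable from Depot: {Depot}.
Min-cut edges: Depot→Y3 (3), Depot→Jct1 (11); capacity 3 + 11 = 14.
Cut capacity 15 exceeds the max flow 14, so it is not minimum.

No — its capacity is 15, but the minimum cut has capacity 14.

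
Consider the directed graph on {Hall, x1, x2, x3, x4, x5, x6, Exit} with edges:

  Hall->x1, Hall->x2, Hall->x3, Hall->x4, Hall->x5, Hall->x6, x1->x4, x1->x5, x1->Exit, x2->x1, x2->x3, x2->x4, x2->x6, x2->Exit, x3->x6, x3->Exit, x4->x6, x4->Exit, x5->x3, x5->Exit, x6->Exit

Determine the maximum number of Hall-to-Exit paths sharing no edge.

6

Assign every edge capacity 1; by Menger, the answer equals the max flow.
Path Hall→x1→Exit (+1); total 1.
Path Hall→x2→Exit (+1); total 2.
Path Hall→x3→Exit (+1); total 3.
Path Hall→x4→Exit (+1); total 4.
Path Hall→x5→Exit (+1); total 5.
Path Hall→x6→Exit (+1); total 6.
No residual Hall→Exit path; max flow = 6.
Certifying cut of size 6: {Hall→x1, Hall→x2, Hall→x3, Hall→x4, Hall→x5, Hall→x6}.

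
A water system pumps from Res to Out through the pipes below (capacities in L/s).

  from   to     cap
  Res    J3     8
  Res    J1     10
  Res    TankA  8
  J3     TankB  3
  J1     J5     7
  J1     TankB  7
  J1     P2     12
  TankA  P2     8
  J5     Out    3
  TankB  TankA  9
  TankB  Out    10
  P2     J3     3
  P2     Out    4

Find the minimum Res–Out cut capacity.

17

Augment Res→J3→TankB→Out: bottleneck 3, flow now 3.
Augment Res→J1→J5→Out: bottleneck 3, flow now 6.
Augment Res→J1→TankB→Out: bottleneck 7, flow now 13.
Augment Res→TankA→P2→Out: bottleneck 4, flow now 17.
No augmenting path remains; maximum flow = 17.
By max-flow min-cut, the minimum cut capacity equals the max flow.
In the residual graph, reachable from Res: {Res, J3, TankA, P2}.
Min-cut edges: Res→J1 (10), J3→TankB (3), P2→Out (4); capacity 10 + 3 + 4 = 17.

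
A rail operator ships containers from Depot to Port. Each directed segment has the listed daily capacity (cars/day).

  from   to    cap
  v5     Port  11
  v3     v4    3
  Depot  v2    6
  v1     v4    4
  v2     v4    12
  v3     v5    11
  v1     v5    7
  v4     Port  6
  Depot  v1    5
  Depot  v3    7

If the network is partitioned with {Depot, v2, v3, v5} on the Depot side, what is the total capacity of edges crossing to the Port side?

31

Edges leaving {Depot, v2, v3, v5}: Depot→v1 (5), v2→v4 (12), v3→v4 (3), v5→Port (11).
Cut capacity = 5 + 12 + 3 + 11 = 31.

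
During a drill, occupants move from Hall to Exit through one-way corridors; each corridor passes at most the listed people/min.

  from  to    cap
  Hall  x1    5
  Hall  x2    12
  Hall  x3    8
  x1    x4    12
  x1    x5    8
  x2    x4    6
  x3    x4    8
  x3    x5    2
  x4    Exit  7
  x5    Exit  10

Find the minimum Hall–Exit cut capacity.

14

Augment Hall→x1→x4→Exit: bottleneck 5, flow now 5.
Augment Hall→x2→x4→Exit: bottleneck 2, flow now 7.
Augment Hall→x3→x5→Exit: bottleneck 2, flow now 9.
Augment Hall→x2→x4→x1→x5→Exit: bottleneck 4, flow now 13. (uses reverse residual edge)
Augment Hall→x3→x4→x1→x5→Exit: bottleneck 1, flow now 14. (uses reverse residual edge)
No augmenting path remains; maximum flow = 14.
By max-flow min-cut, the minimum cut capacity equals the max flow.
In the residual graph, reachable from Hall: {Hall, x2, x3, x4}.
Min-cut edges: Hall→x1 (5), x3→x5 (2), x4→Exit (7); capacity 5 + 2 + 7 = 14.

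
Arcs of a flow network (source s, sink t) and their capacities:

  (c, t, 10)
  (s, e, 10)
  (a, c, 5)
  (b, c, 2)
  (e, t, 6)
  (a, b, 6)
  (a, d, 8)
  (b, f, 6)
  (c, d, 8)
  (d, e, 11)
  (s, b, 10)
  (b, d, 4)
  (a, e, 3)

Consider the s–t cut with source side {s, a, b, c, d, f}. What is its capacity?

Edges leaving {s, a, b, c, d, f}: s→e (10), a→e (3), c→t (10), d→e (11).
Cut capacity = 10 + 3 + 10 + 11 = 34.

34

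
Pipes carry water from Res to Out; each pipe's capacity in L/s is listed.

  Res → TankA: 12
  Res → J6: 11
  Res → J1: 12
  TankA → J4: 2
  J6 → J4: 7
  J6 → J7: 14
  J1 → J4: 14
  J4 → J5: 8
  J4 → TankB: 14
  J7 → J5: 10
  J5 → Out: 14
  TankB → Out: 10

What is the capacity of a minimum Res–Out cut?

24

Augment Res→TankA→J4→J5→Out: bottleneck 2, flow now 2.
Augment Res→J6→J4→J5→Out: bottleneck 6, flow now 8.
Augment Res→J6→J4→TankB→Out: bottleneck 1, flow now 9.
Augment Res→J6→J7→J5→Out: bottleneck 4, flow now 13.
Augment Res→J1→J4→TankB→Out: bottleneck 9, flow now 22.
Augment Res→J1→J4→J6→J7→J5→Out: bottleneck 2, flow now 24. (uses reverse residual edge)
No augmenting path remains; maximum flow = 24.
By max-flow min-cut, the minimum cut capacity equals the max flow.
In the residual graph, reachable from Res: {Res, TankA, J6, J1, J4, J7, J5, TankB}.
Min-cut edges: J5→Out (14), TankB→Out (10); capacity 14 + 10 = 24.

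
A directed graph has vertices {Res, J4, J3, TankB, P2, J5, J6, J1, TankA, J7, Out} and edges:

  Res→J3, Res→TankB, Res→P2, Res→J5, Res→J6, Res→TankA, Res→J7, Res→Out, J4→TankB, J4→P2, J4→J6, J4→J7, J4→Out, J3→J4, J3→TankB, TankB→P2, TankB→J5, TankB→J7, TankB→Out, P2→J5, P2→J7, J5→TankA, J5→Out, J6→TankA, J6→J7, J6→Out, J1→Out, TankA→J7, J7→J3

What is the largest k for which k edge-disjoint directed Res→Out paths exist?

Assign every edge capacity 1; by Menger, the answer equals the max flow.
Path Res→Out (+1); total 1.
Path Res→TankB→Out (+1); total 2.
Path Res→J5→Out (+1); total 3.
Path Res→J6→Out (+1); total 4.
Path Res→J3→J4→Out (+1); total 5.
No residual Res→Out path; max flow = 5.
Certifying cut of size 5: {J3→J4, J5→Out, Res→J6, Res→Out, TankB→Out}.

5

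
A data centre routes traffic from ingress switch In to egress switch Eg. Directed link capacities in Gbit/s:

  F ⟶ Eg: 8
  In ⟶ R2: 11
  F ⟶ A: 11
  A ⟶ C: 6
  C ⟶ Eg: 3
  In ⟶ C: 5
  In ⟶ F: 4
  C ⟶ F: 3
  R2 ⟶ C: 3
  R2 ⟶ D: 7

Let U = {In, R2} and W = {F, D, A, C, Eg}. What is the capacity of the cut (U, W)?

19

Edges leaving {In, R2}: In→F (4), In→C (5), R2→D (7), R2→C (3).
Cut capacity = 4 + 5 + 7 + 3 = 19.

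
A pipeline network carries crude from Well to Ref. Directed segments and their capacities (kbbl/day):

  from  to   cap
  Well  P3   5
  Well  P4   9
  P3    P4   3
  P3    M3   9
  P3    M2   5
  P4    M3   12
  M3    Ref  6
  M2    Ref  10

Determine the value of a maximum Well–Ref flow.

11

Augment Well→P3→M3→Ref: bottleneck 5, flow now 5.
Augment Well→P4→M3→Ref: bottleneck 1, flow now 6.
Augment Well→P4→M3→P3→M2→Ref: bottleneck 5, flow now 11. (uses reverse residual edge)
No augmenting path remains; maximum flow = 11.
In the residual graph, reachable from Well: {Well, P4, M3}.
Min-cut edges: Well→P3 (5), M3→Ref (6); capacity 5 + 6 = 11.
This cut is saturated, so no flow can exceed 11.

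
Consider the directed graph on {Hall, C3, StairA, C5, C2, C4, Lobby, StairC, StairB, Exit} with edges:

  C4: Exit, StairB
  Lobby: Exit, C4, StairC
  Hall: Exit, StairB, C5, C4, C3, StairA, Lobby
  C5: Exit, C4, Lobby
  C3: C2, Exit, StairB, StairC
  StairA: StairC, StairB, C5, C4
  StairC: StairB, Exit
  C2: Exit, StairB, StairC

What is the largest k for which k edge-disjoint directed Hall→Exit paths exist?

Assign every edge capacity 1; by Menger, the answer equals the max flow.
Path Hall→Exit (+1); total 1.
Path Hall→C3→Exit (+1); total 2.
Path Hall→C5→Exit (+1); total 3.
Path Hall→C4→Exit (+1); total 4.
Path Hall→Lobby→Exit (+1); total 5.
Path Hall→StairA→StairC→Exit (+1); total 6.
No residual Hall→Exit path; max flow = 6.
Certifying cut of size 6: {Hall→C3, Hall→C4, Hall→C5, Hall→Exit, Hall→Lobby, Hall→StairA}.

6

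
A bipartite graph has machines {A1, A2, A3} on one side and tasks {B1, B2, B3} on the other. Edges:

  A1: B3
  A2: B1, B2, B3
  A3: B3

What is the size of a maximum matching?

2

Unit-capacity flow: source→left, listed edges, right→sink; max matching = max flow.
Augmenting path A1→B3 (+1); matched 1.
Augmenting path A2→B1 (+1); matched 2.
No augmenting path remains; maximum matching = 2.
König certificate: {A2, B3} is a vertex cover of size 2 (every listed pair touches it), so no matching can be larger.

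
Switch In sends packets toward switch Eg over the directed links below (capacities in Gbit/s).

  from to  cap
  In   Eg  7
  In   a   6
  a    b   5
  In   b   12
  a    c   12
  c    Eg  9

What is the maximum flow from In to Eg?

13

Augment In→Eg: bottleneck 7, flow now 7.
Augment In→a→c→Eg: bottleneck 6, flow now 13.
No augmenting path remains; maximum flow = 13.
In the residual graph, reachable from In: {In, b}.
Min-cut edges: In→a (6), In→Eg (7); capacity 6 + 7 = 13.
This cut is saturated, so no flow can exceed 13.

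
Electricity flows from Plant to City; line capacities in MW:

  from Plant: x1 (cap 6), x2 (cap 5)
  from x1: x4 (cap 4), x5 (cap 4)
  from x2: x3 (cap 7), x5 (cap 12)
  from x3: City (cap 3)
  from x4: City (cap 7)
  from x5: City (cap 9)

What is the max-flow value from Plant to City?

11

Augment Plant→x1→x4→City: bottleneck 4, flow now 4.
Augment Plant→x1→x5→City: bottleneck 2, flow now 6.
Augment Plant→x2→x3→City: bottleneck 3, flow now 9.
Augment Plant→x2→x5→City: bottleneck 2, flow now 11.
No augmenting path remains; maximum flow = 11.
In the residual graph, reachable from Plant: {Plant}.
Min-cut edges: Plant→x1 (6), Plant→x2 (5); capacity 6 + 5 = 11.
This cut is saturated, so no flow can exceed 11.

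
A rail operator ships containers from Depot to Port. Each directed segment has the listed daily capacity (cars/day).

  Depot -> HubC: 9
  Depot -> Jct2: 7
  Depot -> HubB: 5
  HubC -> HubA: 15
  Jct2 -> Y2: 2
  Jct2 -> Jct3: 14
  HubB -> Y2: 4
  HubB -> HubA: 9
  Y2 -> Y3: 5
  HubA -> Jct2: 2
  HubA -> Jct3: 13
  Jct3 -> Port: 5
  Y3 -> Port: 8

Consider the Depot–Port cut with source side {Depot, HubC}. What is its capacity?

27

Edges leaving {Depot, HubC}: Depot→Jct2 (7), Depot→HubB (5), HubC→HubA (15).
Cut capacity = 7 + 5 + 15 = 27.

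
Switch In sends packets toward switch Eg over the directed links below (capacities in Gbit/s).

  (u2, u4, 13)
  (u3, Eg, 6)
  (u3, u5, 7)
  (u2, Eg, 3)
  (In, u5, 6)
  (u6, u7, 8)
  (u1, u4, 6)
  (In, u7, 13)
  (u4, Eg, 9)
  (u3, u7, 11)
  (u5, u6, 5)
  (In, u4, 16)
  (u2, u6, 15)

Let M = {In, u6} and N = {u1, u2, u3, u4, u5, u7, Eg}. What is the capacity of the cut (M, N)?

Edges leaving {In, u6}: In→u4 (16), In→u5 (6), In→u7 (13), u6→u7 (8).
Cut capacity = 16 + 6 + 13 + 8 = 43.

43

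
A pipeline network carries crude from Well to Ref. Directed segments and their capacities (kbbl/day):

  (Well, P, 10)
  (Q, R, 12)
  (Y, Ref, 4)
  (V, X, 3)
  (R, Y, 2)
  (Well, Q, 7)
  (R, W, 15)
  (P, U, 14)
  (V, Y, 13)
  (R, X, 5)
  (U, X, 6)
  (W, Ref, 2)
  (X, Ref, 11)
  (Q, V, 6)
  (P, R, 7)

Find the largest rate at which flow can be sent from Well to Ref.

Augment Well→P→R→W→Ref: bottleneck 2, flow now 2.
Augment Well→P→R→X→Ref: bottleneck 5, flow now 7.
Augment Well→P→U→X→Ref: bottleneck 3, flow now 10.
Augment Well→Q→R→Y→Ref: bottleneck 2, flow now 12.
Augment Well→Q→V→X→Ref: bottleneck 3, flow now 15.
Augment Well→Q→V→Y→Ref: bottleneck 2, flow now 17.
No augmenting path remains; maximum flow = 17.
In the residual graph, reachable from Well: {Well}.
Min-cut edges: Well→P (10), Well→Q (7); capacity 10 + 7 = 17.
This cut is saturated, so no flow can exceed 17.

17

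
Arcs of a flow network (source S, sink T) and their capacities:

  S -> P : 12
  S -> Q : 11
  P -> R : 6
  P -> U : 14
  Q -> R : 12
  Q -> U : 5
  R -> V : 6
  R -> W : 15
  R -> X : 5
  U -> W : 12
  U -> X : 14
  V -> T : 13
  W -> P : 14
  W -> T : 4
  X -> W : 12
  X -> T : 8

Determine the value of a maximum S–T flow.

18

Augment S→P→R→V→T: bottleneck 6, flow now 6.
Augment S→P→U→W→T: bottleneck 4, flow now 10.
Augment S→P→U→X→T: bottleneck 2, flow now 12.
Augment S→Q→R→X→T: bottleneck 5, flow now 17.
Augment S→Q→U→X→T: bottleneck 1, flow now 18.
No augmenting path remains; maximum flow = 18.
In the residual graph, reachable from S: {S, P, Q, R, U, W, X}.
Min-cut edges: R→V (6), W→T (4), X→T (8); capacity 6 + 4 + 8 = 18.
This cut is saturated, so no flow can exceed 18.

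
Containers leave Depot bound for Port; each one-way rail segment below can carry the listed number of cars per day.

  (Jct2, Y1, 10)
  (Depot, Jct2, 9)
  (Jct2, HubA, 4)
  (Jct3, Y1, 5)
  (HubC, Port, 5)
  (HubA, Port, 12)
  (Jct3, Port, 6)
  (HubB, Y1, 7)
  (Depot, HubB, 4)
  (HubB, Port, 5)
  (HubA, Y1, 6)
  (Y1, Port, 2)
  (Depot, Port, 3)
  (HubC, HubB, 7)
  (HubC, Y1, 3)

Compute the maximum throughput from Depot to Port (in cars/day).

Augment Depot→Port: bottleneck 3, flow now 3.
Augment Depot→HubB→Port: bottleneck 4, flow now 7.
Augment Depot→Jct2→HubA→Port: bottleneck 4, flow now 11.
Augment Depot→Jct2→Y1→Port: bottleneck 2, flow now 13.
No augmenting path remains; maximum flow = 13.
In the residual graph, reachable from Depot: {Depot, Jct2, Y1}.
Min-cut edges: Depot→HubB (4), Depot→Port (3), Jct2→HubA (4), Y1→Port (2); capacity 4 + 3 + 4 + 2 = 13.
This cut is saturated, so no flow can exceed 13.

13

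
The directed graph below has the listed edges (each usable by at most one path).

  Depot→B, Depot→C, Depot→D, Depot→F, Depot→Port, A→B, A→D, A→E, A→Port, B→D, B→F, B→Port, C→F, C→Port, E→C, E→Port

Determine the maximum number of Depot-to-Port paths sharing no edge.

3

Assign every edge capacity 1; by Menger, the answer equals the max flow.
Path Depot→Port (+1); total 1.
Path Depot→B→Port (+1); total 2.
Path Depot→C→Port (+1); total 3.
No residual Depot→Port path; max flow = 3.
Certifying cut of size 3: {Depot→B, Depot→C, Depot→Port}.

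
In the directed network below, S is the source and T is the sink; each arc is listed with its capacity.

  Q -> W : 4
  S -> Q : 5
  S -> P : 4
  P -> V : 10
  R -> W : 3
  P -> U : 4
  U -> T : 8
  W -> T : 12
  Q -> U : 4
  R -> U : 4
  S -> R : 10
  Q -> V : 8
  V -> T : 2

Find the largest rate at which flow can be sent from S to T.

Augment S→P→U→T: bottleneck 4, flow now 4.
Augment S→Q→U→T: bottleneck 4, flow now 8.
Augment S→Q→V→T: bottleneck 1, flow now 9.
Augment S→R→W→T: bottleneck 3, flow now 12.
Augment S→R→U→P→V→T: bottleneck 1, flow now 13. (uses reverse residual edge)
Augment S→R→U→Q→W→T: bottleneck 3, flow now 16. (uses reverse residual edge)
No augmenting path remains; maximum flow = 16.
In the residual graph, reachable from S: {S, R}.
Min-cut edges: S→P (4), S→Q (5), R→U (4), R→W (3); capacity 4 + 5 + 4 + 3 = 16.
This cut is saturated, so no flow can exceed 16.

16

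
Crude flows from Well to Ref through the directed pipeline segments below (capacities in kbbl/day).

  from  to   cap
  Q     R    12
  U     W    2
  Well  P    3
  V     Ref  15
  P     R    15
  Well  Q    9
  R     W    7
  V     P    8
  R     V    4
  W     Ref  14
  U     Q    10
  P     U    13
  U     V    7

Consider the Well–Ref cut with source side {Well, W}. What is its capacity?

Edges leaving {Well, W}: Well→P (3), Well→Q (9), W→Ref (14).
Cut capacity = 3 + 9 + 14 = 26.

26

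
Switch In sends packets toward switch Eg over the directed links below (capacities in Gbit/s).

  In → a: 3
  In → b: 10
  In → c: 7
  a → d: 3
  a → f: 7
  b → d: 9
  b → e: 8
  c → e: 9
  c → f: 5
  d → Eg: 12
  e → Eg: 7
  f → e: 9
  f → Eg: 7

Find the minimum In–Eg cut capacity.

Augment In→a→d→Eg: bottleneck 3, flow now 3.
Augment In→b→d→Eg: bottleneck 9, flow now 12.
Augment In→b→e→Eg: bottleneck 1, flow now 13.
Augment In→c→e→Eg: bottleneck 6, flow now 19.
Augment In→c→f→Eg: bottleneck 1, flow now 20.
No augmenting path remains; maximum flow = 20.
By max-flow min-cut, the minimum cut capacity equals the max flow.
In the residual graph, reachable from In: {In}.
Min-cut edges: In→a (3), In→b (10), In→c (7); capacity 3 + 10 + 7 = 20.

20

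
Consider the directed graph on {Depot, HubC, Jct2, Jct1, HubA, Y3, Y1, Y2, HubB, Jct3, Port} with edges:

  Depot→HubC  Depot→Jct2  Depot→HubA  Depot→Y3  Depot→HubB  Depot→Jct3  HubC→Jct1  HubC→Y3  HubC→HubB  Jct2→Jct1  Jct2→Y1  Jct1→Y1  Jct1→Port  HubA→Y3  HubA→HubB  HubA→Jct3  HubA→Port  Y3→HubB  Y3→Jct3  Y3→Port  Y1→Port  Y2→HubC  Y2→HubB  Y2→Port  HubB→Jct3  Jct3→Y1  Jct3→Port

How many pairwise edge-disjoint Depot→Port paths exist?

5

Assign every edge capacity 1; by Menger, the answer equals the max flow.
Path Depot→HubA→Port (+1); total 1.
Path Depot→Y3→Port (+1); total 2.
Path Depot→Jct3→Port (+1); total 3.
Path Depot→HubC→Jct1→Port (+1); total 4.
Path Depot→Jct2→Y1→Port (+1); total 5.
No residual Depot→Port path; max flow = 5.
Certifying cut of size 5: {Depot→HubA, Jct1→Port, Jct3→Port, Y1→Port, Y3→Port}.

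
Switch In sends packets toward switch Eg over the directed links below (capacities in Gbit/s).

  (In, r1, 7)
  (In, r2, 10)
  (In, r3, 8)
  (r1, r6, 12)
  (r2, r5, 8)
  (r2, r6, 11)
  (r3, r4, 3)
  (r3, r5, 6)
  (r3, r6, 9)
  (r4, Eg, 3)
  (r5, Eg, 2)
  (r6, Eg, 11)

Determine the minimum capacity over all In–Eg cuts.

16

Augment In→r1→r6→Eg: bottleneck 7, flow now 7.
Augment In→r2→r5→Eg: bottleneck 2, flow now 9.
Augment In→r2→r6→Eg: bottleneck 4, flow now 13.
Augment In→r3→r4→Eg: bottleneck 3, flow now 16.
No augmenting path remains; maximum flow = 16.
By max-flow min-cut, the minimum cut capacity equals the max flow.
In the residual graph, reachable from In: {In, r1, r2, r3, r5, r6}.
Min-cut edges: r3→r4 (3), r5→Eg (2), r6→Eg (11); capacity 3 + 2 + 11 = 16.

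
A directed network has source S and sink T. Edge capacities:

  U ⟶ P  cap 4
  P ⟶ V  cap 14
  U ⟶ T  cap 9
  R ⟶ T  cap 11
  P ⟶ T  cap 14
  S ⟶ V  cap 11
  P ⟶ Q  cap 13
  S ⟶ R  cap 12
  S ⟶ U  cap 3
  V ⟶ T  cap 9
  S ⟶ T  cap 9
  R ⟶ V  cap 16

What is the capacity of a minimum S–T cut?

Augment S→T: bottleneck 9, flow now 9.
Augment S→R→T: bottleneck 11, flow now 20.
Augment S→U→T: bottleneck 3, flow now 23.
Augment S→V→T: bottleneck 9, flow now 32.
No augmenting path remains; maximum flow = 32.
By max-flow min-cut, the minimum cut capacity equals the max flow.
In the residual graph, reachable from S: {S, R, V}.
Min-cut edges: S→U (3), S→T (9), R→T (11), V→T (9); capacity 3 + 9 + 11 + 9 = 32.

32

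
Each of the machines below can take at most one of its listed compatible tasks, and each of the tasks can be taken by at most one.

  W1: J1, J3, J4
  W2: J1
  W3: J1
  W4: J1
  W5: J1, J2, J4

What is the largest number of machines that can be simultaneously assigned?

3

Unit-capacity flow: source→left, listed edges, right→sink; max matching = max flow.
Augmenting path W1→J1 (+1); matched 1.
Augmenting path W5→J2 (+1); matched 2.
Augmenting path W2→J1→W1→J3 (+1); matched 3.
No augmenting path remains; maximum matching = 3.
König certificate: {W1, W5, J1} is a vertex cover of size 3 (every listed pair touches it), so no matching can be larger.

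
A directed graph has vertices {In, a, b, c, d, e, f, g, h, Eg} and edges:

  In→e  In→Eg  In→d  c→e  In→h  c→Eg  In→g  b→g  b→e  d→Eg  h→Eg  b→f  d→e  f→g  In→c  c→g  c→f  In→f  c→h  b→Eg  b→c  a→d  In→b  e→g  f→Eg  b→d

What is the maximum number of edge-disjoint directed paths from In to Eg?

6

Assign every edge capacity 1; by Menger, the answer equals the max flow.
Path In→Eg (+1); total 1.
Path In→b→Eg (+1); total 2.
Path In→c→Eg (+1); total 3.
Path In→d→Eg (+1); total 4.
Path In→f→Eg (+1); total 5.
Path In→h→Eg (+1); total 6.
No residual In→Eg path; max flow = 6.
Certifying cut of size 6: {In→Eg, In→b, In→c, In→d, In→f, In→h}.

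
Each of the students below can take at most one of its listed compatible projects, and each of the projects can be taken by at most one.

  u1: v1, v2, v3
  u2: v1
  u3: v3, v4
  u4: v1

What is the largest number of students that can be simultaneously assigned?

Unit-capacity flow: source→left, listed edges, right→sink; max matching = max flow.
Augmenting path u1→v1 (+1); matched 1.
Augmenting path u3→v3 (+1); matched 2.
Augmenting path u2→v1→u1→v2 (+1); matched 3.
No augmenting path remains; maximum matching = 3.
König certificate: {u1, u3, v1} is a vertex cover of size 3 (every listed pair touches it), so no matching can be larger.

3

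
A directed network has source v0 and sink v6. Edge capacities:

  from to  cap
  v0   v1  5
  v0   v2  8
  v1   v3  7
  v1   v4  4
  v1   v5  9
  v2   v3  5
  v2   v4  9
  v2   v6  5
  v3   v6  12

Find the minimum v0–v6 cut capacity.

13

Augment v0→v2→v6: bottleneck 5, flow now 5.
Augment v0→v1→v3→v6: bottleneck 5, flow now 10.
Augment v0→v2→v3→v6: bottleneck 3, flow now 13.
No augmenting path remains; maximum flow = 13.
By max-flow min-cut, the minimum cut capacity equals the max flow.
In the residual graph, reachable from v0: {v0}.
Min-cut edges: v0→v1 (5), v0→v2 (8); capacity 5 + 8 = 13.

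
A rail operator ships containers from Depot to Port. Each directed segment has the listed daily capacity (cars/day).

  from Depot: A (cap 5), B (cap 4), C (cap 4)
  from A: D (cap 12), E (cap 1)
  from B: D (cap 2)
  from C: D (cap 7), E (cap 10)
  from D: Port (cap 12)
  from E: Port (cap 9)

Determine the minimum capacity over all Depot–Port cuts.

11

Augment Depot→A→D→Port: bottleneck 5, flow now 5.
Augment Depot→B→D→Port: bottleneck 2, flow now 7.
Augment Depot→C→D→Port: bottleneck 4, flow now 11.
No augmenting path remains; maximum flow = 11.
By max-flow min-cut, the minimum cut capacity equals the max flow.
In the residual graph, reachable from Depot: {Depot, B}.
Min-cut edges: Depot→A (5), Depot→C (4), B→D (2); capacity 5 + 4 + 2 = 11.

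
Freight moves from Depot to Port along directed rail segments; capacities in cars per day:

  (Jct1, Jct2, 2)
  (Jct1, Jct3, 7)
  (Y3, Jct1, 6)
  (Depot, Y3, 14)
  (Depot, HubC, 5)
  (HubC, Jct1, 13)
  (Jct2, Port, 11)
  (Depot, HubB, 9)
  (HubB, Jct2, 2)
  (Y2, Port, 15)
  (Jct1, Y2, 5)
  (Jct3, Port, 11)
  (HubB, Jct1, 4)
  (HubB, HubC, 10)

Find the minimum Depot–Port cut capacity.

Augment Depot→HubB→Jct2→Port: bottleneck 2, flow now 2.
Augment Depot→HubB→Jct1→Jct2→Port: bottleneck 2, flow now 4.
Augment Depot→HubB→Jct1→Y2→Port: bottleneck 2, flow now 6.
Augment Depot→Y3→Jct1→Y2→Port: bottleneck 3, flow now 9.
Augment Depot→Y3→Jct1→Jct3→Port: bottleneck 3, flow now 12.
Augment Depot→HubC→Jct1→Jct3→Port: bottleneck 4, flow now 16.
No augmenting path remains; maximum flow = 16.
By max-flow min-cut, the minimum cut capacity equals the max flow.
In the residual graph, reachable from Depot: {Depot, HubB, Y3, HubC, Jct1}.
Min-cut edges: HubB→Jct2 (2), Jct1→Jct2 (2), Jct1→Y2 (5), Jct1→Jct3 (7); capacity 2 + 2 + 5 + 7 = 16.

16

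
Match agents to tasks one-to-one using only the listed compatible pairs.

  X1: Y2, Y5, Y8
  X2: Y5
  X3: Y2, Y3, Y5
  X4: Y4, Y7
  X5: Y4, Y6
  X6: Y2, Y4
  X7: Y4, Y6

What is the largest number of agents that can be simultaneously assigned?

Unit-capacity flow: source→left, listed edges, right→sink; max matching = max flow.
Augmenting path X1→Y2 (+1); matched 1.
Augmenting path X2→Y5 (+1); matched 2.
Augmenting path X3→Y3 (+1); matched 3.
Augmenting path X4→Y4 (+1); matched 4.
Augmenting path X5→Y6 (+1); matched 5.
Augmenting path X6→Y2→X1→Y8 (+1); matched 6.
Augmenting path X7→Y4→X4→Y7 (+1); matched 7.
No augmenting path remains; maximum matching = 7.
König certificate: {X1, X2, X3, X4, X5, X6, X7} is a vertex cover of size 7 (every listed pair touches it), so no matching can be larger.

7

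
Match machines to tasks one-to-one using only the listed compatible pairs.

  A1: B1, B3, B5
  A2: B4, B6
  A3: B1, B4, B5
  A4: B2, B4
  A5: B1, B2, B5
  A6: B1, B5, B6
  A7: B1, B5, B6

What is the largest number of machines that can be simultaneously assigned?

6

Unit-capacity flow: source→left, listed edges, right→sink; max matching = max flow.
Augmenting path A1→B1 (+1); matched 1.
Augmenting path A2→B4 (+1); matched 2.
Augmenting path A3→B5 (+1); matched 3.
Augmenting path A4→B2 (+1); matched 4.
Augmenting path A6→B6 (+1); matched 5.
Augmenting path A5→B1→A1→B3 (+1); matched 6.
No augmenting path remains; maximum matching = 6.
König certificate: {A1, B1, B2, B4, B5, B6} is a vertex cover of size 6 (every listed pair touches it), so no matching can be larger.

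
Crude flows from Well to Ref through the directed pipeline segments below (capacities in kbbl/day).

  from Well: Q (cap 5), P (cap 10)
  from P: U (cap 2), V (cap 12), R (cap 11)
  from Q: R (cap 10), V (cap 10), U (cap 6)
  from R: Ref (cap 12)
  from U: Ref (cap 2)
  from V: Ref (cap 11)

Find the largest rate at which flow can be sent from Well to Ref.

15

Augment Well→P→R→Ref: bottleneck 10, flow now 10.
Augment Well→Q→R→Ref: bottleneck 2, flow now 12.
Augment Well→Q→U→Ref: bottleneck 2, flow now 14.
Augment Well→Q→V→Ref: bottleneck 1, flow now 15.
No augmenting path remains; maximum flow = 15.
In the residual graph, reachable from Well: {Well}.
Min-cut edges: Well→P (10), Well→Q (5); capacity 10 + 5 = 15.
This cut is saturated, so no flow can exceed 15.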